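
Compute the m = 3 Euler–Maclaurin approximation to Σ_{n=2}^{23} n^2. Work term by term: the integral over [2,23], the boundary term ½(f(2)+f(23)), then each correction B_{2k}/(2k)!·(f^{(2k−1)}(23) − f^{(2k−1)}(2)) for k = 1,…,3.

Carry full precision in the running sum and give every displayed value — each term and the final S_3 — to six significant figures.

S_3 ≈ 4323.00

∫_2^23 x^2 dx evaluates to 4053.00.
Endpoint term: (f(2) + f(23))/2 = (4.00000 + 529.000)/2 = 266.500.
So far: 4319.50.
k=1: B_{2}/(2)! × [f^{(1)}(23) − f^{(1)}(2)] = 1/12 × (46.0000 − 4.00000) = 3.50000.
Partial sum through k=1: 4323.00.
k=2: B_{4}/(4)! × [f^{(3)}(23) − f^{(3)}(2)] = −1/720 × (0.00000 − 0.00000) = 0.00000.
Partial sum through k=2: 4323.00.
k=3: B_{6}/(6)! × [f^{(5)}(23) − f^{(5)}(2)] = 1/30240 × (0.00000 − 0.00000) = 0.00000.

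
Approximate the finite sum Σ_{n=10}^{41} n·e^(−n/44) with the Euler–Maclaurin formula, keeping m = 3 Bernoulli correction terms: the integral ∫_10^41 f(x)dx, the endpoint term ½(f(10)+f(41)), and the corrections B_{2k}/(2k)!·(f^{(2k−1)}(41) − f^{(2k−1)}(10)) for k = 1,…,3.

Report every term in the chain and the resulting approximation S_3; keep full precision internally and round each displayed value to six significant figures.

S_3 ≈ 432.025

The integral term ∫_10^41 x·e^(−x/44) dx = 420.017.
Endpoint term: (f(10) + f(41))/2 = (7.96703 + 16.1473)/2 = 12.0572.
Running total after boundary: 432.074.
Correction k=1: B_{2}/2! · (f^{(1)}(41) − f^{(1)}(10)) = 1/12 · (0.0268525 − 0.615634) = -0.0490652.
After k=1: 432.025.
Correction k=2: B_{4}/4! · (f^{(3)}(41) − f^{(3)}(10)) = −1/720 · (0.000420727 − 0.00114103) = 1.00043e-06.
After k=2: 432.025.
Correction k=3: B_{6}/6! · (f^{(5)}(41) − f^{(5)}(10)) = 1/30240 · (4.27471e-07 − 1.01450e-06) = -1.94124e-11.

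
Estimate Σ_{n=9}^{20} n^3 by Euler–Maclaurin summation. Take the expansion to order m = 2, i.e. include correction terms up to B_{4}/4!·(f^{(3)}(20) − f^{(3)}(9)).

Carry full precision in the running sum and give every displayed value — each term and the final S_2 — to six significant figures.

The integral term ∫_9^20 x^3 dx = 38359.8.
½[f(9) + f(20)] = ½[729.000 + 8000.00] = 4364.50.
So far: 42724.2.
Order-1 term: 1/12 · (1200.00 − 243.000) = 79.7500.
Partial sum through k=1: 42804.0.
Order-2 term: −1/720 · (6.00000 − 6.00000) = 0.00000.

S_2 ≈ 42804.0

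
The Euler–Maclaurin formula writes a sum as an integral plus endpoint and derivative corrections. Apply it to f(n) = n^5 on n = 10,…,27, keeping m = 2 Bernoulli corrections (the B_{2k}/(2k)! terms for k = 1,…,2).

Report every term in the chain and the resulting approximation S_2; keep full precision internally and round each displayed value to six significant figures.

S_2 ≈ 7.18451e+07

Integral: ∫_10^27 x^5 dx = 6.44034e+07.
½[f(10) + f(27)] = ½[100000 + 1.43489e+07] = 7.22445e+06.
Integral + boundary = 7.16279e+07.
Order-1 term: 1/12 · (2.65720e+06 − 50000.0) = 217267.
Running total after k=1: 7.18451e+07.
Order-2 term: −1/720 · (43740.0 − 6000.00) = -52.4167.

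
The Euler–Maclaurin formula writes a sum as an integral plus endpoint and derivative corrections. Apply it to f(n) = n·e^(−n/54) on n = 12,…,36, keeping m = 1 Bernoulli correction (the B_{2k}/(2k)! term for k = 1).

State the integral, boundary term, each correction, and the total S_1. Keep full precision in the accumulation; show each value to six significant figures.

S_1 ≈ 372.629

The integral term ∫_12^36 x·e^(−x/54) dx = 358.621.
Endpoint term: (f(12) + f(36))/2 = (9.60885 + 18.4830)/2 = 14.0459.
So far: 372.667.
k=1: B_{2}/(2)! × [f^{(1)}(36) − f^{(1)}(12)] = 1/12 × (0.171139 − 0.622796) = -0.0376381.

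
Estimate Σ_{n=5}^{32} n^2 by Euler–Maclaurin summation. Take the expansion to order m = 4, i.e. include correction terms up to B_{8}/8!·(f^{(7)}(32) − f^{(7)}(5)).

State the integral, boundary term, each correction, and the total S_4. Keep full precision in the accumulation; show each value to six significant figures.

The integral term ∫_5^32 x^2 dx = 10881.0.
Boundary: ½(f(5) + f(32)) = ½(25.0000 + 1024.00) = 524.500.
Integral + boundary = 11405.5.
Correction k=1: B_{2}/2! · (f^{(1)}(32) − f^{(1)}(5)) = 1/12 · (64.0000 − 10.0000) = 4.50000.
Running total after k=1: 11410.0.
Correction k=2: B_{4}/4! · (f^{(3)}(32) − f^{(3)}(5)) = −1/720 · (0.00000 − 0.00000) = 0.00000.
Running total after k=2: 11410.0.
Correction k=3: B_{6}/6! · (f^{(5)}(32) − f^{(5)}(5)) = 1/30240 · (0.00000 − 0.00000) = 0.00000.
Running total after k=3: 11410.0.
Correction k=4: B_{8}/8! · (f^{(7)}(32) − f^{(7)}(5)) = −1/1209600 · (0.00000 − 0.00000) = 0.00000.

S_4 ≈ 11410.0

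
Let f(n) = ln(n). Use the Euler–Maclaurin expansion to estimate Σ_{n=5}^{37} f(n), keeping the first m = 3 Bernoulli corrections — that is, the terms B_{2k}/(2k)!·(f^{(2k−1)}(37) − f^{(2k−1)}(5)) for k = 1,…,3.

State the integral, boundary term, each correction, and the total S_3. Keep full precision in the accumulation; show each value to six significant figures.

S_3 ≈ 96.1526

∫_5^37 ln(x) dx evaluates to 93.5568.
Boundary: ½(f(5) + f(37)) = ½(1.60944 + 3.61092) = 2.61018.
Integral + boundary = 96.1670.
k=1: B_{2}/(2)! × [f^{(1)}(37) − f^{(1)}(5)] = 1/12 × (0.0270270 − 0.200000) = -0.0144144.
After k=1: 96.1525.
k=2: B_{4}/(4)! × [f^{(3)}(37) − f^{(3)}(5)] = −1/720 × (3.94843e-05 − 0.0160000) = 2.21674e-05.
After k=2: 96.1526.
k=3: B_{6}/(6)! × [f^{(5)}(37) − f^{(5)}(5)] = 1/30240 × (3.46101e-07 − 0.00768000) = -2.53957e-07.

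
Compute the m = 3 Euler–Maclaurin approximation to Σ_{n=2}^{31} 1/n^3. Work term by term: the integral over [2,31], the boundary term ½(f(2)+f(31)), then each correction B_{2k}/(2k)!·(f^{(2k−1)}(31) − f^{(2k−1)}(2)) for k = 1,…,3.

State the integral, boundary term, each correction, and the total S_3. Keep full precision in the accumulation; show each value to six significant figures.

The integral term ∫_2^31 1/x^3 dx = 0.124480.
½[f(2) + f(31)] = ½[0.125000 + 3.35672e-05] = 0.0625168.
So far: 0.186996.
Correction k=1: B_{2}/2! · (f^{(1)}(31) − f^{(1)}(2)) = 1/12 · (-3.24844e-06 − (-0.187500)) = 0.0156247.
After k=1: 0.202621.
Correction k=2: B_{4}/4! · (f^{(3)}(31) − f^{(3)}(2)) = −1/720 · (-6.76054e-08 − (-0.937500)) = -0.00130208.
After k=2: 0.201319.
Correction k=3: B_{6}/6! · (f^{(5)}(31) − f^{(5)}(2)) = 1/30240 · (-2.95466e-09 − (-9.84375)) = 0.000325521.

S_3 ≈ 0.201645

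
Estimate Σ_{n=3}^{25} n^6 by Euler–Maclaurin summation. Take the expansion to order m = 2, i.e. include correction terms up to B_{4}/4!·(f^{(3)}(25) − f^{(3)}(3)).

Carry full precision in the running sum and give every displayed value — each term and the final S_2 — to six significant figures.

∫_3^25 x^6 dx evaluates to 8.71930e+08.
Endpoint term: (f(3) + f(25))/2 = (729.000 + 2.44141e+08)/2 = 1.22071e+08.
Integral + boundary = 9.94001e+08.
Order-1 term: 1/12 · (5.85938e+07 − 1458.00) = 4.88269e+06.
Running total after k=1: 9.98884e+08.
Order-2 term: −1/720 · (1.87500e+06 − 3240.00) = -2599.67.

S_2 ≈ 9.98881e+08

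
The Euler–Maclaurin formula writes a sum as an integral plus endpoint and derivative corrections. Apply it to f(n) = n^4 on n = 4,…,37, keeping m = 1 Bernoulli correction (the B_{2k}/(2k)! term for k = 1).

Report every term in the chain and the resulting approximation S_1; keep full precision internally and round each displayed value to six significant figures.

The integral term ∫_4^37 x^4 dx = 1.38686e+07.
Endpoint term: (f(4) + f(37))/2 = (256.000 + 1.87416e+06)/2 = 937208.
Running total after boundary: 1.48058e+07.
k=1: B_{2}/(2)! × [f^{(1)}(37) − f^{(1)}(4)] = 1/12 × (202612 − 256.000) = 16863.0.

S_1 ≈ 1.48227e+07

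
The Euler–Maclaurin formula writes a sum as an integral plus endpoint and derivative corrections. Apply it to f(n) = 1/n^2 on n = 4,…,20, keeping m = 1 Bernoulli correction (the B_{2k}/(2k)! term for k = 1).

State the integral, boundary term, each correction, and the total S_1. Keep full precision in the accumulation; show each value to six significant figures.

S_1 ≈ 0.235083

∫_4^20 1/x^2 dx evaluates to 0.200000.
½[f(4) + f(20)] = ½[0.0625000 + 0.00250000] = 0.0325000.
So far: 0.232500.
k=1: B_{2}/(2)! × [f^{(1)}(20) − f^{(1)}(4)] = 1/12 × (-0.000250000 − (-0.0312500)) = 0.00258333.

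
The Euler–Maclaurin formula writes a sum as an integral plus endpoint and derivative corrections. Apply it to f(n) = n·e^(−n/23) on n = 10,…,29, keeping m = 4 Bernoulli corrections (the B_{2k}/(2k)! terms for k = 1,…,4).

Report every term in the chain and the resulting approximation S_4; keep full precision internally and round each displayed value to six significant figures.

S_4 ≈ 159.735

The integral term ∫_10^29 x·e^(−x/23) dx = 152.425.
½[f(10) + f(29)] = ½[6.47405 + 8.21882] = 7.34644.
Running total after boundary: 159.772.
Order-1 term: 1/12 · (-0.0739324 − 0.365925) = -0.0366548.
After k=1: 159.735.
Order-2 term: −1/720 · (0.000931725 − 0.00313939) = 3.06620e-06.
After k=2: 159.735.
Order-3 term: 1/30240 · (3.78678e-06 − 1.05615e-05) = -2.24032e-10.
After k=3: 159.735.
Order-4 term: −1/1209600 · (1.09873e-08 − 2.87117e-08) = 1.46531e-14.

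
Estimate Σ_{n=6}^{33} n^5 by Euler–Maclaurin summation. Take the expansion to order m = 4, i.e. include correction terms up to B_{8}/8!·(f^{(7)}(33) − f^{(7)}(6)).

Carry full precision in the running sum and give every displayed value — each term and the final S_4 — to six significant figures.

Integral: ∫_6^33 x^5 dx = 2.15237e+08.
½[f(6) + f(33)] = ½[7776.00 + 3.91354e+07] = 1.95716e+07.
Running total after boundary: 2.34808e+08.
Order-1 term: 1/12 · (5.92960e+06 − 6480.00) = 493594.
After k=1: 2.35302e+08.
Order-2 term: −1/720 · (65340.0 − 2160.00) = -87.7500.
After k=2: 2.35302e+08.
Order-3 term: 1/30240 · (120.000 − 120.000) = 0.00000.
After k=3: 2.35302e+08.
Order-4 term: −1/1209600 · (0.00000 − 0.00000) = 0.00000.

S_4 ≈ 2.35302e+08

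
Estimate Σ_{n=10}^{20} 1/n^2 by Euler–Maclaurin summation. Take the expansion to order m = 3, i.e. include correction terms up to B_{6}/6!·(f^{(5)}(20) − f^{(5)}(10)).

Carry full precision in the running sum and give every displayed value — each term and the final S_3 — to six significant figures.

∫_10^20 1/x^2 dx evaluates to 0.0500000.
½[f(10) + f(20)] = ½[0.0100000 + 0.00250000] = 0.00625000.
Running total after boundary: 0.0562500.
k=1: B_{2}/(2)! × [f^{(1)}(20) − f^{(1)}(10)] = 1/12 × (-0.000250000 − (-0.00200000)) = 0.000145833.
Partial sum through k=1: 0.0563958.
k=2: B_{4}/(4)! × [f^{(3)}(20) − f^{(3)}(10)] = −1/720 × (-7.50000e-06 − (-0.000240000)) = -3.22917e-07.
Partial sum through k=2: 0.0563955.
k=3: B_{6}/(6)! × [f^{(5)}(20) − f^{(5)}(10)] = 1/30240 × (-5.62500e-07 − (-7.20000e-05)) = 2.36235e-09.

S_3 ≈ 0.0563955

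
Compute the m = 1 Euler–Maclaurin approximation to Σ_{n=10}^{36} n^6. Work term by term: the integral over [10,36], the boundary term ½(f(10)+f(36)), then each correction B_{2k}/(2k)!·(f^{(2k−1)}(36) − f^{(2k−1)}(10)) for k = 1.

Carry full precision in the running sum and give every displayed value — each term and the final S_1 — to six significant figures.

Integral: ∫_10^36 x^6 dx = 1.11935e+10.
Boundary: ½(f(10) + f(36)) = ½(1.00000e+06 + 2.17678e+09) = 1.08889e+09.
Running total after boundary: 1.22823e+10.
Correction k=1: B_{2}/2! · (f^{(1)}(36) − f^{(1)}(10)) = 1/12 · (3.62797e+08 − 600000) = 3.01831e+07.

S_1 ≈ 1.23125e+10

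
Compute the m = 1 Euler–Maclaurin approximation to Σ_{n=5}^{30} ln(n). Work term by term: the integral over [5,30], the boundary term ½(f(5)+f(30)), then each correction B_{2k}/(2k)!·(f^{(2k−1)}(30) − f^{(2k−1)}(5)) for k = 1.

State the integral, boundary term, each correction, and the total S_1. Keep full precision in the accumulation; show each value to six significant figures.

S_1 ≈ 71.4802

∫_5^30 ln(x) dx evaluates to 68.9887.
½[f(5) + f(30)] = ½[1.60944 + 3.40120] = 2.50532.
Running total after boundary: 71.4940.
Correction k=1: B_{2}/2! · (f^{(1)}(30) − f^{(1)}(5)) = 1/12 · (0.0333333 − 0.200000) = -0.0138889.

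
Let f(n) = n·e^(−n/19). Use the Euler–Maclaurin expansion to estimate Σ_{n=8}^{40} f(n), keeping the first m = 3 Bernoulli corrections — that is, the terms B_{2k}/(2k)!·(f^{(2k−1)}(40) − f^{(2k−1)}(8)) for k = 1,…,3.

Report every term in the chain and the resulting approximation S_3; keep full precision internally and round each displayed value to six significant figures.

S_3 ≈ 205.176

Integral: ∫_8^40 x·e^(−x/19) dx = 200.157.
Endpoint term: (f(8) + f(40))/2 = (5.25084 + 4.87254)/2 = 5.06169.
Integral + boundary = 205.219.
Order-1 term: 1/12 · (-0.134636 − 0.379995) = -0.0428860.
After k=1: 205.176.
Order-2 term: −1/720 · (0.000301914 − 0.00468894) = 6.09309e-06.
After k=2: 205.176.
Order-3 term: 1/30240 · (2.70577e-06 − 2.30617e-05) = -6.73144e-10.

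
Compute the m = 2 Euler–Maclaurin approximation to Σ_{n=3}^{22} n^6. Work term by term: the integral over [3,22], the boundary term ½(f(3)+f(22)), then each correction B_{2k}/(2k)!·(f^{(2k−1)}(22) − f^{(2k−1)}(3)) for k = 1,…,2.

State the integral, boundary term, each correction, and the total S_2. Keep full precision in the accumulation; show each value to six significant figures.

∫_3^22 x^6 dx evaluates to 3.56337e+08.
½[f(3) + f(22)] = ½[729.000 + 1.13380e+08] = 5.66903e+07.
So far: 4.13027e+08.
Order-1 term: 1/12 · (3.09218e+07 − 1458.00) = 2.57669e+06.
Running total after k=1: 4.15604e+08.
Order-2 term: −1/720 · (1.27776e+06 − 3240.00) = -1770.17.

S_2 ≈ 4.15602e+08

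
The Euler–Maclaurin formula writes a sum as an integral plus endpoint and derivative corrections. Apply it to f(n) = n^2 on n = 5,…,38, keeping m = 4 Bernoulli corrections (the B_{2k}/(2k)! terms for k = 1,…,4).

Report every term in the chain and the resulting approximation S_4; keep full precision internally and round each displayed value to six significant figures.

The integral term ∫_5^38 x^2 dx = 18249.0.
Endpoint term: (f(5) + f(38))/2 = (25.0000 + 1444.00)/2 = 734.500.
Integral + boundary = 18983.5.
Order-1 term: 1/12 · (76.0000 − 10.0000) = 5.50000.
After k=1: 18989.0.
Order-2 term: −1/720 · (0.00000 − 0.00000) = 0.00000.
After k=2: 18989.0.
Order-3 term: 1/30240 · (0.00000 − 0.00000) = 0.00000.
After k=3: 18989.0.
Order-4 term: −1/1209600 · (0.00000 − 0.00000) = 0.00000.

S_4 ≈ 18989.0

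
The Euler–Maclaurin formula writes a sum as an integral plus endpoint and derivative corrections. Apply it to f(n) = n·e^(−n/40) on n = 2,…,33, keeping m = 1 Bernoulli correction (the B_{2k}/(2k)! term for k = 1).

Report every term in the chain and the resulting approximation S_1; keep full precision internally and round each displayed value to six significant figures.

S_1 ≈ 326.532

Integral: ∫_2^33 x·e^(−x/40) dx = 318.419.
Endpoint term: (f(2) + f(33))/2 = (1.90246 + 14.4618)/2 = 8.18211.
Integral + boundary = 326.601.
Correction k=1: B_{2}/2! · (f^{(1)}(33) − f^{(1)}(2)) = 1/12 · (0.0766911 − 0.903668) = -0.0689147.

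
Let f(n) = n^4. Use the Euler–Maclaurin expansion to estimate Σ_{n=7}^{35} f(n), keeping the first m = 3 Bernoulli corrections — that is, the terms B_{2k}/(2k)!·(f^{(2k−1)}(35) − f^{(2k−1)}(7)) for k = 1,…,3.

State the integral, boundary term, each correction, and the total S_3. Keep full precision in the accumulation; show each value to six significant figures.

∫_7^35 x^4 dx evaluates to 1.05010e+07.
Endpoint term: (f(7) + f(35))/2 = (2401.00 + 1.50062e+06)/2 = 751513.
Running total after boundary: 1.12525e+07.
Order-1 term: 1/12 · (171500 − 1372.00) = 14177.3.
After k=1: 1.12667e+07.
Order-2 term: −1/720 · (840.000 − 168.000) = -0.933333.
After k=2: 1.12667e+07.
Order-3 term: 1/30240 · (0.00000 − 0.00000) = 0.00000.

S_3 ≈ 1.12667e+07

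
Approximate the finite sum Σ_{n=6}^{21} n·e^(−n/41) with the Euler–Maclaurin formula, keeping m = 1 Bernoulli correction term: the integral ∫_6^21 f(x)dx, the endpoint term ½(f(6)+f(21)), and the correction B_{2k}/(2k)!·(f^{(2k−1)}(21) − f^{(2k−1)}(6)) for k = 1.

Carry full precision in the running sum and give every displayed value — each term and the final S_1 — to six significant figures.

∫_6^21 x·e^(−x/41) dx evaluates to 141.551.
½[f(6) + f(21)] = ½[5.18318 + 12.5828] = 8.88297.
So far: 150.434.
k=1: B_{2}/(2)! × [f^{(1)}(21) − f^{(1)}(6)] = 1/12 × (0.292282 − 0.737444) = -0.0370968.

S_1 ≈ 150.397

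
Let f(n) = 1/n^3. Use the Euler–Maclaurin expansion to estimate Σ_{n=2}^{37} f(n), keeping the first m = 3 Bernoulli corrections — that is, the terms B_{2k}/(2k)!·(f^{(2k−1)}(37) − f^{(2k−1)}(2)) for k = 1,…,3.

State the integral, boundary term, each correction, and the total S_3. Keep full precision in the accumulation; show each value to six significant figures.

∫_2^37 1/x^3 dx evaluates to 0.124635.
Endpoint term: (f(2) + f(37))/2 = (0.125000 + 1.97422e-05)/2 = 0.0625099.
Running total after boundary: 0.187145.
Correction k=1: B_{2}/2! · (f^{(1)}(37) − f^{(1)}(2)) = 1/12 · (-1.60072e-06 − (-0.187500)) = 0.0156249.
Partial sum through k=1: 0.202770.
Correction k=2: B_{4}/4! · (f^{(3)}(37) − f^{(3)}(2)) = −1/720 · (-2.33852e-08 − (-0.937500)) = -0.00130208.
Partial sum through k=2: 0.201467.
Correction k=3: B_{6}/6! · (f^{(5)}(37) − f^{(5)}(2)) = 1/30240 · (-7.17442e-10 − (-9.84375)) = 0.000325521.

S_3 ≈ 0.201793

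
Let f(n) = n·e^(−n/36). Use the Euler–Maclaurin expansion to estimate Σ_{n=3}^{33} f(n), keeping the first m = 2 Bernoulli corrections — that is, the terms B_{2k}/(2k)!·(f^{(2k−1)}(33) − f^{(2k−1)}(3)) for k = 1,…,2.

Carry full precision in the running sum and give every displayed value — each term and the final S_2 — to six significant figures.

∫_3^33 x·e^(−x/36) dx evaluates to 298.516.
½[f(3) + f(33)] = ½[2.76013 + 13.1950] = 7.97759.
Running total after boundary: 306.493.
k=1: B_{2}/(2)! × [f^{(1)}(33) − f^{(1)}(3)] = 1/12 × (0.0333208 − 0.843374) = -0.0675044.
After k=1: 306.426.
k=2: B_{4}/(4)! × [f^{(3)}(33) − f^{(3)}(3)] = −1/720 × (0.000642762 − 0.00207057) = 1.98307e-06.

S_2 ≈ 306.426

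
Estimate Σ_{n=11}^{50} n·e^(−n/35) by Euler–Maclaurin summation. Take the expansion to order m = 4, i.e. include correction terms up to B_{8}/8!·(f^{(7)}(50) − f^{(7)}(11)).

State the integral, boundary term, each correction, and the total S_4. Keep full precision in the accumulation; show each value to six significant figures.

∫_11^50 x·e^(−x/35) dx evaluates to 462.838.
½[f(11) + f(50)] = ½[8.03341 + 11.9826] = 10.0080.
Running total after boundary: 472.846.
k=1: B_{2}/(2)! × [f^{(1)}(50) − f^{(1)}(11)] = 1/12 × (-0.102708 − 0.500784) = -0.0502910.
Partial sum through k=1: 472.796.
k=2: B_{4}/(4)! × [f^{(3)}(50) − f^{(3)}(11)] = −1/720 × (0.000307424 − 0.00160115) = 1.79684e-06.
Partial sum through k=2: 472.796.
k=3: B_{6}/(6)! × [f^{(5)}(50) − f^{(5)}(11)] = 1/30240 × (5.70360e-07 − 2.28040e-06) = -5.65489e-11.
Partial sum through k=3: 472.796.
k=4: B_{8}/(8)! × [f^{(7)}(50) − f^{(7)}(11)] = −1/1209600 × (7.26336e-10 − 2.65612e-09) = 1.59539e-15.

S_4 ≈ 472.796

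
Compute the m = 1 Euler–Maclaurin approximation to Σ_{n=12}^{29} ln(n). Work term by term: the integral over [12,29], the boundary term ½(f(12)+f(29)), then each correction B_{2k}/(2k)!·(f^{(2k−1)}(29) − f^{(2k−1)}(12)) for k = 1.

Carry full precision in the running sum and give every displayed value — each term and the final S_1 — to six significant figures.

S_1 ≈ 53.7547

∫_12^29 ln(x) dx evaluates to 50.8327.
½[f(12) + f(29)] = ½[2.48491 + 3.36730] = 2.92610.
Running total after boundary: 53.7588.
Order-1 term: 1/12 · (0.0344828 − 0.0833333) = -0.00407088.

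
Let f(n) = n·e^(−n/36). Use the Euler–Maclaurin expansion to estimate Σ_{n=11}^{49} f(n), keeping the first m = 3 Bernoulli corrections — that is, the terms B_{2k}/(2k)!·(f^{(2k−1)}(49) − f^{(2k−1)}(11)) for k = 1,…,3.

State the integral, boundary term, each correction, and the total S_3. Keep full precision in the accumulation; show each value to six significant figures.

Integral: ∫_11^49 x·e^(−x/36) dx = 462.010.
½[f(11) + f(49)] = ½[8.10385 + 12.5624] = 10.3331.
So far: 472.343.
k=1: B_{2}/(2)! × [f^{(1)}(49) − f^{(1)}(11)] = 1/12 × (-0.0925801 − 0.511607) = -0.0503489.
After k=1: 472.293.
k=2: B_{4}/(4)! × [f^{(3)}(49) − f^{(3)}(11)] = −1/720 × (0.000324206 − 0.00153166) = 1.67702e-06.
After k=2: 472.293.
k=3: B_{6}/(6)! × [f^{(5)}(49) − f^{(5)}(11)] = 1/30240 × (5.55438e-07 − 2.05908e-06) = -4.97236e-11.

S_3 ≈ 472.293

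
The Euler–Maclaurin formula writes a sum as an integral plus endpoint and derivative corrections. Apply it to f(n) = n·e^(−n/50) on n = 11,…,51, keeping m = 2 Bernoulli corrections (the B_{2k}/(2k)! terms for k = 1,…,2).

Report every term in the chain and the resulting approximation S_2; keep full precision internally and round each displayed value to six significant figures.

∫_11^51 x·e^(−x/50) dx evaluates to 626.678.
Boundary: ½(f(11) + f(51)) = ½(8.82771 + 18.3903) = 13.6090.
So far: 640.287.
Correction k=1: B_{2}/2! · (f^{(1)}(51) − f^{(1)}(11)) = 1/12 · (-0.00721190 − 0.625965) = -0.0527647.
Running total after k=1: 640.234.
Correction k=2: B_{4}/4! · (f^{(3)}(51) − f^{(3)}(11)) = −1/720 · (0.000285591 − 0.000892401) = 8.42791e-07.

S_2 ≈ 640.234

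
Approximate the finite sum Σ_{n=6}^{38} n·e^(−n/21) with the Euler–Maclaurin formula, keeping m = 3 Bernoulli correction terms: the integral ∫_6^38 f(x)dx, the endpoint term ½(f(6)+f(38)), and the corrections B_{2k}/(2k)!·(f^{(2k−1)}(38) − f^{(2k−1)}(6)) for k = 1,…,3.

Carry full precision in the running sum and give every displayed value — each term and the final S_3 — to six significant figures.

S_3 ≈ 228.533

∫_6^38 x·e^(−x/21) dx evaluates to 223.224.
Endpoint term: (f(6) + f(38))/2 = (4.50886 + 6.22182)/2 = 5.36534.
Running total after boundary: 228.589.
Order-1 term: 1/12 · (-0.132545 − 0.536769) = -0.0557762.
Running total after k=1: 228.533.
Order-2 term: −1/720 · (0.000441994 − 0.00462522) = 5.81004e-06.
Running total after k=2: 228.533.
Order-3 term: 1/30240 · (2.68604e-06 − 1.82161e-05) = -5.13559e-10.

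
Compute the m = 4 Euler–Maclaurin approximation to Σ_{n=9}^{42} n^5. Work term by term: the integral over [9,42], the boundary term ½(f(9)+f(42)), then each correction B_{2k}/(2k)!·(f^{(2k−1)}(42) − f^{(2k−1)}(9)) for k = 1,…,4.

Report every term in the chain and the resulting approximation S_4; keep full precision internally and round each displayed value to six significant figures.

S_4 ≈ 9.81419e+08

The integral term ∫_9^42 x^5 dx = 9.14750e+08.
Boundary: ½(f(9) + f(42)) = ½(59049.0 + 1.30691e+08) = 6.53751e+07.
Running total after boundary: 9.80125e+08.
Correction k=1: B_{2}/2! · (f^{(1)}(42) − f^{(1)}(9)) = 1/12 · (1.55585e+07 − 32805.0) = 1.29381e+06.
Partial sum through k=1: 9.81419e+08.
Correction k=2: B_{4}/4! · (f^{(3)}(42) − f^{(3)}(9)) = −1/720 · (105840 − 4860.00) = -140.250.
Partial sum through k=2: 9.81419e+08.
Correction k=3: B_{6}/6! · (f^{(5)}(42) − f^{(5)}(9)) = 1/30240 · (120.000 − 120.000) = 0.00000.
Partial sum through k=3: 9.81419e+08.
Correction k=4: B_{8}/8! · (f^{(7)}(42) − f^{(7)}(9)) = −1/1209600 · (0.00000 − 0.00000) = 0.00000.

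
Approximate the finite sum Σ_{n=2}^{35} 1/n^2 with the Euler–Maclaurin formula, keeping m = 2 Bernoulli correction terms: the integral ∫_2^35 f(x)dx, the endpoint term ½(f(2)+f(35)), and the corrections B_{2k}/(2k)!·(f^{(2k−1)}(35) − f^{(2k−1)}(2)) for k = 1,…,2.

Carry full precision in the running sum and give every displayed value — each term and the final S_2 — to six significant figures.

The integral term ∫_2^35 1/x^2 dx = 0.471429.
Boundary: ½(f(2) + f(35)) = ½(0.250000 + 0.000816327) = 0.125408.
Running total after boundary: 0.596837.
k=1: B_{2}/(2)! × [f^{(1)}(35) − f^{(1)}(2)] = 1/12 × (-4.66472e-05 − (-0.250000)) = 0.0208294.
Partial sum through k=1: 0.617666.
k=2: B_{4}/(4)! × [f^{(3)}(35) − f^{(3)}(2)] = −1/720 × (-4.56952e-07 − (-0.750000)) = -0.00104167.

S_2 ≈ 0.616625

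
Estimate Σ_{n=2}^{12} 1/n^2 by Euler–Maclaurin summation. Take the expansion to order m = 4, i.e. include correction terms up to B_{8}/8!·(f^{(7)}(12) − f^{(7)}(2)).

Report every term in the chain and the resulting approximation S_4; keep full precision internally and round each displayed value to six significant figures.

The integral term ∫_2^12 1/x^2 dx = 0.416667.
½[f(2) + f(12)] = ½[0.250000 + 0.00694444] = 0.128472.
Integral + boundary = 0.545139.
Correction k=1: B_{2}/2! · (f^{(1)}(12) − f^{(1)}(2)) = 1/12 · (-0.00115741 − (-0.250000)) = 0.0207369.
Partial sum through k=1: 0.565876.
Correction k=2: B_{4}/4! · (f^{(3)}(12) − f^{(3)}(2)) = −1/720 · (-9.64506e-05 − (-0.750000)) = -0.00104153.
Partial sum through k=2: 0.564834.
Correction k=3: B_{6}/6! · (f^{(5)}(12) − f^{(5)}(2)) = 1/30240 · (-2.00939e-05 − (-5.62500)) = 0.000186011.
Partial sum through k=3: 0.565020.
Correction k=4: B_{8}/8! · (f^{(7)}(12) − f^{(7)}(2)) = −1/1209600 · (-7.81429e-06 − (-78.7500)) = -6.51042e-05.

S_4 ≈ 0.564955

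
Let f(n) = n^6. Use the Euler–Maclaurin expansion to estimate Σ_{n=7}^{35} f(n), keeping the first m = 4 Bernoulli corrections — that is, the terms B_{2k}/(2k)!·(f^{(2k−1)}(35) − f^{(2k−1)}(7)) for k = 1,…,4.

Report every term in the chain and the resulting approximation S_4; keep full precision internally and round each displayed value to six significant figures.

∫_7^35 x^6 dx evaluates to 9.19121e+09.
Boundary: ½(f(7) + f(35)) = ½(117649 + 1.83827e+09) = 9.19192e+08.
Integral + boundary = 1.01104e+10.
Order-1 term: 1/12 · (3.15131e+08 − 100842) = 2.62525e+07.
After k=1: 1.01367e+10.
Order-2 term: −1/720 · (5.14500e+06 − 41160.0) = -7088.67.
After k=2: 1.01366e+10.
Order-3 term: 1/30240 · (25200.0 − 5040.00) = 0.666667.
After k=3: 1.01366e+10.
Order-4 term: −1/1209600 · (0.00000 − 0.00000) = 0.00000.

S_4 ≈ 1.01366e+10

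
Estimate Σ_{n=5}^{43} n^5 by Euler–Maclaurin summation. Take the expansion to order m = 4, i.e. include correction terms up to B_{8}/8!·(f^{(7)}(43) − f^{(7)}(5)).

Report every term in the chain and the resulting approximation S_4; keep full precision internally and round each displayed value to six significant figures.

The integral term ∫_5^43 x^5 dx = 1.05356e+09.
Boundary: ½(f(5) + f(43)) = ½(3125.00 + 1.47008e+08) = 7.35058e+07.
Running total after boundary: 1.12706e+09.
k=1: B_{2}/(2)! × [f^{(1)}(43) − f^{(1)}(5)] = 1/12 × (1.70940e+07 − 3125.00) = 1.42424e+06.
After k=1: 1.12849e+09.
k=2: B_{4}/(4)! × [f^{(3)}(43) − f^{(3)}(5)] = −1/720 × (110940 − 1500.00) = -152.000.
After k=2: 1.12849e+09.
k=3: B_{6}/(6)! × [f^{(5)}(43) − f^{(5)}(5)] = 1/30240 × (120.000 − 120.000) = 0.00000.
After k=3: 1.12849e+09.
k=4: B_{8}/(8)! × [f^{(7)}(43) − f^{(7)}(5)] = −1/1209600 × (0.00000 − 0.00000) = 0.00000.

S_4 ≈ 1.12849e+09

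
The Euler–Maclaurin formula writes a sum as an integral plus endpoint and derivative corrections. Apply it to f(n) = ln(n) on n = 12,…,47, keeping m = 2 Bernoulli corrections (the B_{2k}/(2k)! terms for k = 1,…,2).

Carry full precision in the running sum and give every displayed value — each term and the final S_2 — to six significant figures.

∫_12^47 ln(x) dx evaluates to 116.138.
½[f(12) + f(47)] = ½[2.48491 + 3.85015] = 3.16753.
So far: 119.306.
Correction k=1: B_{2}/2! · (f^{(1)}(47) − f^{(1)}(12)) = 1/12 · (0.0212766 − 0.0833333) = -0.00517139.
Partial sum through k=1: 119.300.
Correction k=2: B_{4}/4! · (f^{(3)}(47) − f^{(3)}(12)) = −1/720 · (1.92636e-05 − 0.00115741) = 1.58076e-06.

S_2 ≈ 119.300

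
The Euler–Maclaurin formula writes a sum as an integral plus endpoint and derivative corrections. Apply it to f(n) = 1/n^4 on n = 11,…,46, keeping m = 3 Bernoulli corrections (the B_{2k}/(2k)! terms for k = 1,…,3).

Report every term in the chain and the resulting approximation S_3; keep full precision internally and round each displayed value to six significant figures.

Integral: ∫_11^46 1/x^4 dx = 0.000247014.
Endpoint term: (f(11) + f(46))/2 = (6.83013e-05 + 2.23341e-07)/2 = 3.42623e-05.
So far: 0.000281276.
Order-1 term: 1/12 · (-1.94210e-08 − (-2.48369e-05)) = 2.06812e-06.
Running total after k=1: 0.000283344.
Order-2 term: −1/720 · (-2.75345e-10 − (-6.15790e-06)) = -8.55225e-09.
Running total after k=2: 0.000283336.
Order-3 term: 1/30240 · (-7.28700e-12 − (-2.84994e-06)) = 9.42437e-11.

S_3 ≈ 0.000283336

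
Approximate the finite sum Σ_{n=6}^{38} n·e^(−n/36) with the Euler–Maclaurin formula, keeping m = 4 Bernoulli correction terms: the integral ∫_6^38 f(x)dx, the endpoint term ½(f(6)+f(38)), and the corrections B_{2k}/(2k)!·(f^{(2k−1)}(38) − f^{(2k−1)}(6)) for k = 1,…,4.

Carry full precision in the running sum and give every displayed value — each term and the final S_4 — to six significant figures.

The integral term ∫_6^38 x·e^(−x/36) dx = 352.811.
Boundary: ½(f(6) + f(38)) = ½(5.07889 + 13.2240) = 9.15143.
Integral + boundary = 361.962.
Order-1 term: 1/12 · (-0.0193333 − 0.705401) = -0.0603946.
Running total after k=1: 361.902.
Order-2 term: −1/720 · (0.000522118 − 0.00185059) = 1.84510e-06.
Running total after k=2: 361.902.
Order-3 term: 1/30240 · (8.17248e-07 − 2.43587e-06) = -5.35259e-11.
Running total after k=3: 361.902.
Order-4 term: −1/1209600 · (9.50330e-10 − 2.65727e-09) = 1.41116e-15.

S_4 ≈ 361.902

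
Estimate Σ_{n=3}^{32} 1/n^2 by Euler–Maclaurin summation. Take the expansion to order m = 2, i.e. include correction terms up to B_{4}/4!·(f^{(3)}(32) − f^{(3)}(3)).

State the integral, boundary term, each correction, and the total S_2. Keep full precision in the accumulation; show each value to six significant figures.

∫_3^32 1/x^2 dx evaluates to 0.302083.
½[f(3) + f(32)] = ½[0.111111 + 0.000976562] = 0.0560438.
So far: 0.358127.
k=1: B_{2}/(2)! × [f^{(1)}(32) − f^{(1)}(3)] = 1/12 × (-6.10352e-05 − (-0.0740741)) = 0.00616775.
After k=1: 0.364295.
k=2: B_{4}/(4)! × [f^{(3)}(32) − f^{(3)}(3)] = −1/720 × (-7.15256e-07 − (-0.0987654)) = -0.000137173.

S_2 ≈ 0.364158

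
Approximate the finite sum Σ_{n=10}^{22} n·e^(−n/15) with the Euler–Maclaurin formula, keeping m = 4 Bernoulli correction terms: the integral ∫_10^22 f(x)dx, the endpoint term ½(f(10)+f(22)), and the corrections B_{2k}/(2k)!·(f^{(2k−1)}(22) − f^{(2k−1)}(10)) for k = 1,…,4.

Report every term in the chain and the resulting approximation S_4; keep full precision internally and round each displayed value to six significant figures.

Integral: ∫_10^22 x·e^(−x/15) dx = 64.4967.
Endpoint term: (f(10) + f(22))/2 = (5.13417 + 5.07525)/2 = 5.10471.
Running total after boundary: 69.6014.
k=1: B_{2}/(2)! × [f^{(1)}(22) − f^{(1)}(10)] = 1/12 × (-0.107657 − 0.171139) = -0.0232330.
Partial sum through k=1: 69.5782.
k=2: B_{4}/(4)! × [f^{(3)}(22) − f^{(3)}(10)] = −1/720 × (0.00157213 − 0.00532433) = 5.21138e-06.
Partial sum through k=2: 69.5782.
k=3: B_{6}/(6)! × [f^{(5)}(22) − f^{(5)}(10)] = 1/30240 × (1.61011e-05 − 4.39468e-05) = -9.20825e-10.
Partial sum through k=3: 69.5782.
k=4: B_{8}/(8)! × [f^{(7)}(22) − f^{(7)}(10)] = −1/1209600 × (1.12066e-07 − 2.85466e-07) = 1.43354e-13.

S_4 ≈ 69.5782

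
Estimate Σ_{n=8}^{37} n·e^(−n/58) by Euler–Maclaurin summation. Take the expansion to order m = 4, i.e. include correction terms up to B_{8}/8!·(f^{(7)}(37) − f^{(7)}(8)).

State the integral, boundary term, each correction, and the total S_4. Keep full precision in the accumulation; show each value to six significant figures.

S_4 ≈ 436.610

∫_8^37 x·e^(−x/58) dx evaluates to 423.397.
½[f(8) + f(37)] = ½[6.96927 + 19.5502] = 13.2597.
Running total after boundary: 436.657.
k=1: B_{2}/(2)! × [f^{(1)}(37) − f^{(1)}(8)] = 1/12 × (0.191312 − 0.750999) = -0.0466406.
Running total after k=1: 436.610.
k=2: B_{4}/(4)! × [f^{(3)}(37) − f^{(3)}(8)] = −1/720 × (0.000371011 − 0.000741176) = 5.14118e-07.
Running total after k=2: 436.610.
k=3: B_{6}/(6)! × [f^{(5)}(37) − f^{(5)}(8)] = 1/30240 × (2.03672e-07 − 3.74288e-07) = -5.64209e-12.
Running total after k=3: 436.610.
k=4: B_{8}/(8)! × [f^{(7)}(37) − f^{(7)}(8)] = −1/1209600 × (8.83040e-11 − 1.57031e-10) = 5.68176e-17.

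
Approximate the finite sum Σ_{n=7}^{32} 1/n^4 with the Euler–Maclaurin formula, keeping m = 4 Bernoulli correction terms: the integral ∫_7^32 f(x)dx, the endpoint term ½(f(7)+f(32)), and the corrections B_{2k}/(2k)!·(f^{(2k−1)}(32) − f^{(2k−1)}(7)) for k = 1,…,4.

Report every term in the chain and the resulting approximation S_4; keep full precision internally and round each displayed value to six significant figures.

The integral term ∫_7^32 1/x^4 dx = 0.000961645.
Endpoint term: (f(7) + f(32))/2 = (0.000416493 + 9.53674e-07)/2 = 0.000208723.
Running total after boundary: 0.00117037.
Correction k=1: B_{2}/2! · (f^{(1)}(32) − f^{(1)}(7)) = 1/12 · (-1.19209e-07 − (-0.000237996)) = 1.98231e-05.
Partial sum through k=1: 0.00119019.
Correction k=2: B_{4}/4! · (f^{(3)}(32) − f^{(3)}(7)) = −1/720 · (-3.49246e-09 − (-0.000145712)) = -2.02373e-07.
Partial sum through k=2: 0.00118999.
Correction k=3: B_{6}/6! · (f^{(5)}(32) − f^{(5)}(7)) = 1/30240 · (-1.90994e-10 − (-0.000166528)) = 5.50687e-09.
Partial sum through k=3: 0.00118999.
Correction k=4: B_{8}/8! · (f^{(7)}(32) − f^{(7)}(7)) = −1/1209600 · (-1.67866e-11 − (-0.000305868)) = -2.52867e-10.

S_4 ≈ 0.00118999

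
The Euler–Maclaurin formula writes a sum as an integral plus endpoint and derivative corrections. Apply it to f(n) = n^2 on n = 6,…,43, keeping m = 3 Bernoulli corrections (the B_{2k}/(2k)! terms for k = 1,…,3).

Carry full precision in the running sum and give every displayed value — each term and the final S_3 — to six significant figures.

The integral term ∫_6^43 x^2 dx = 26430.3.
Endpoint term: (f(6) + f(43))/2 = (36.0000 + 1849.00)/2 = 942.500.
So far: 27372.8.
Order-1 term: 1/12 · (86.0000 − 12.0000) = 6.16667.
Partial sum through k=1: 27379.0.
Order-2 term: −1/720 · (0.00000 − 0.00000) = 0.00000.
Partial sum through k=2: 27379.0.
Order-3 term: 1/30240 · (0.00000 − 0.00000) = 0.00000.

S_3 ≈ 27379.0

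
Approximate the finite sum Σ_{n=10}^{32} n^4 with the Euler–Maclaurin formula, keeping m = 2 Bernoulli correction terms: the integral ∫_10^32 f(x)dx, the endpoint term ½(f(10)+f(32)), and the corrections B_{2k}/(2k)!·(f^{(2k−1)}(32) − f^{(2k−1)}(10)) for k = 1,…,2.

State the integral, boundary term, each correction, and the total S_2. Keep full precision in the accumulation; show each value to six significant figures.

∫_10^32 x^4 dx evaluates to 6.69089e+06.
Endpoint term: (f(10) + f(32))/2 = (10000.0 + 1.04858e+06)/2 = 529288.
Running total after boundary: 7.22017e+06.
Order-1 term: 1/12 · (131072 − 4000.00) = 10589.3.
Running total after k=1: 7.23076e+06.
Order-2 term: −1/720 · (768.000 − 240.000) = -0.733333.

S_2 ≈ 7.23076e+06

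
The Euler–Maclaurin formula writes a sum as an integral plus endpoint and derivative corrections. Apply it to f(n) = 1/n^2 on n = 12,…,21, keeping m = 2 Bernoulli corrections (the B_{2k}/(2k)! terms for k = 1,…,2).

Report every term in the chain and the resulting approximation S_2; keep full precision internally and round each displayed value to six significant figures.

∫_12^21 1/x^2 dx evaluates to 0.0357143.
Boundary: ½(f(12) + f(21)) = ½(0.00694444 + 0.00226757) = 0.00460601.
Integral + boundary = 0.0403203.
Correction k=1: B_{2}/2! · (f^{(1)}(21) − f^{(1)}(12)) = 1/12 · (-0.000215959 − (-0.00115741)) = 7.84540e-05.
Partial sum through k=1: 0.0403987.
Correction k=2: B_{4}/4! · (f^{(3)}(21) − f^{(3)}(12)) = −1/720 · (-5.87645e-06 − (-9.64506e-05)) = -1.25797e-07.

S_2 ≈ 0.0403986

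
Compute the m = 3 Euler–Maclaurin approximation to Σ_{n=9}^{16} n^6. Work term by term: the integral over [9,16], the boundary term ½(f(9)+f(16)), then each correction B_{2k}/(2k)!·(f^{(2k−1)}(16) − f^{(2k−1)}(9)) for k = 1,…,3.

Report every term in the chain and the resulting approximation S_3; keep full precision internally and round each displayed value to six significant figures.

S_3 ≈ 4.68132e+07

∫_9^16 x^6 dx evaluates to 3.76646e+07.
½[f(9) + f(16)] = ½[531441 + 1.67772e+07] = 8.65433e+06.
Integral + boundary = 4.63190e+07.
Correction k=1: B_{2}/2! · (f^{(1)}(16) − f^{(1)}(9)) = 1/12 · (6.29146e+06 − 354294) = 494764.
Running total after k=1: 4.68137e+07.
Correction k=2: B_{4}/4! · (f^{(3)}(16) − f^{(3)}(9)) = −1/720 · (491520 − 87480.0) = -561.167.
Running total after k=2: 4.68132e+07.
Correction k=3: B_{6}/6! · (f^{(5)}(16) − f^{(5)}(9)) = 1/30240 · (11520.0 − 6480.00) = 0.166667.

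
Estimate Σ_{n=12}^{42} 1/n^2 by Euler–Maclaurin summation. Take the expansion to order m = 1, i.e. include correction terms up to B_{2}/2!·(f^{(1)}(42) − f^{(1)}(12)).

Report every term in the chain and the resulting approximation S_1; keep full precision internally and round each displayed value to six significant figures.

The integral term ∫_12^42 1/x^2 dx = 0.0595238.
Boundary: ½(f(12) + f(42)) = ½(0.00694444 + 0.000566893) = 0.00375567.
Running total after boundary: 0.0632795.
Correction k=1: B_{2}/2! · (f^{(1)}(42) − f^{(1)}(12)) = 1/12 · (-2.69949e-05 − (-0.00115741)) = 9.42010e-05.

S_1 ≈ 0.0633737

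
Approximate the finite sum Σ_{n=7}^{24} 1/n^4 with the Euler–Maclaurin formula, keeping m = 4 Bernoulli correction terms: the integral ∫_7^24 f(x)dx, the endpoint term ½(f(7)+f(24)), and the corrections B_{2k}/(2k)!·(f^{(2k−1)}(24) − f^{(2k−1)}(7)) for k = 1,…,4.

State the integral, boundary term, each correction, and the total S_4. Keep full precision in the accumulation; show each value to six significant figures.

S_4 ≈ 0.00117705

∫_7^24 1/x^4 dx evaluates to 0.000947705.
Endpoint term: (f(7) + f(24))/2 = (0.000416493 + 3.01408e-06)/2 = 0.000209754.
Integral + boundary = 0.00115746.
k=1: B_{2}/(2)! × [f^{(1)}(24) − f^{(1)}(7)] = 1/12 × (-5.02347e-07 − (-0.000237996)) = 1.97911e-05.
After k=1: 0.00117725.
k=2: B_{4}/(4)! × [f^{(3)}(24) − f^{(3)}(7)] = −1/720 × (-2.61639e-08 − (-0.000145712)) = -2.02341e-07.
After k=2: 0.00117705.
k=3: B_{6}/(6)! × [f^{(5)}(24) − f^{(5)}(7)] = 1/30240 × (-2.54371e-09 − (-0.000166528)) = 5.50679e-09.
After k=3: 0.00117705.
k=4: B_{8}/(8)! × [f^{(7)}(24) − f^{(7)}(7)] = −1/1209600 × (-3.97455e-10 − (-0.000305868)) = -2.52866e-10.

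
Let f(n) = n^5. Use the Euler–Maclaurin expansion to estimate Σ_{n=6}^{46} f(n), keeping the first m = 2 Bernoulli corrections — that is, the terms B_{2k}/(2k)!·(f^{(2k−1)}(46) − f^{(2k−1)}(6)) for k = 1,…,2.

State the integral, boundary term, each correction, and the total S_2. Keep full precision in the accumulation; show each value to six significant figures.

∫_6^46 x^5 dx evaluates to 1.57904e+09.
Boundary: ½(f(6) + f(46)) = ½(7776.00 + 2.05963e+08) = 1.02985e+08.
Running total after boundary: 1.68203e+09.
Correction k=1: B_{2}/2! · (f^{(1)}(46) − f^{(1)}(6)) = 1/12 · (2.23873e+07 − 6480.00) = 1.86507e+06.
Running total after k=1: 1.68389e+09.
Correction k=2: B_{4}/4! · (f^{(3)}(46) − f^{(3)}(6)) = −1/720 · (126960 − 2160.00) = -173.333.

S_2 ≈ 1.68389e+09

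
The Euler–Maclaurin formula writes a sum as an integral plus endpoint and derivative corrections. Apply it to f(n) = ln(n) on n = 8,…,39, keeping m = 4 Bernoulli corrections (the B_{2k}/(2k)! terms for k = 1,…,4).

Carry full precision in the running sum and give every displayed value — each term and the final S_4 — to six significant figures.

S_4 ≈ 98.1066

∫_8^39 ln(x) dx evaluates to 95.2434.
Boundary: ½(f(8) + f(39)) = ½(2.07944 + 3.66356) = 2.87150.
So far: 98.1149.
Order-1 term: 1/12 · (0.0256410 − 0.125000) = -0.00827991.
After k=1: 98.1066.
Order-2 term: −1/720 · (3.37160e-05 − 0.00390625) = 5.37852e-06.
After k=2: 98.1066.
Order-3 term: 1/30240 · (2.66004e-07 − 0.000732422) = -2.42115e-08.
After k=3: 98.1066.
Order-4 term: −1/1209600 · (5.24663e-09 − 0.000343323) = 2.83827e-10.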